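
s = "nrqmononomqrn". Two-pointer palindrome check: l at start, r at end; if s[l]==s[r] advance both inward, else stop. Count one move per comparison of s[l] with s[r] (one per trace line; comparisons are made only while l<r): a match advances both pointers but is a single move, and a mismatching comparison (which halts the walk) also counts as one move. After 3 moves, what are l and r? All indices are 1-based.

[1,13] 'n'=='n' → l++,r--
[2,12] 'r'=='r' → l++,r--
[3,11] 'q'=='q' → l++,r--

l=4, r=10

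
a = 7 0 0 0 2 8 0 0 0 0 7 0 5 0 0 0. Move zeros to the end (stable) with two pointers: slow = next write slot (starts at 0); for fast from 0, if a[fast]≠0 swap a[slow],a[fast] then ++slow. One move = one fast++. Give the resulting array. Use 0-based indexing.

[7, 2, 8, 7, 5, 0, 0, 0, 0, 0, 0, 0, 0, 0, 0, 0]

(s=0,f=0) a[fast]=7≠0 swap→a[0]=7 → slow++,fast++
(s=1,f=1) a[fast]=0 → fast++
(s=1,f=2) a[fast]=0 → fast++
(s=1,f=3) a[fast]=0 → fast++
(s=1,f=4) a[fast]=2≠0 swap→a[1]=2 → slow++,fast++
(s=2,f=5) a[fast]=8≠0 swap→a[2]=8 → slow++,fast++
(s=3,f=6) a[fast]=0 → fast++
(s=3,f=7) a[fast]=0 → fast++
(s=3,f=8) a[fast]=0 → fast++
(s=3,f=9) a[fast]=0 → fast++
(s=3,f=10) a[fast]=7≠0 swap→a[3]=7 → slow++,fast++
(s=4,f=11) a[fast]=0 → fast++
(s=4,f=12) a[fast]=5≠0 swap→a[4]=5 → slow++,fast++
(s=5,f=13) a[fast]=0 → fast++
(s=5,f=14) a[fast]=0 → fast++
(s=5,f=15) a[fast]=0 → fast++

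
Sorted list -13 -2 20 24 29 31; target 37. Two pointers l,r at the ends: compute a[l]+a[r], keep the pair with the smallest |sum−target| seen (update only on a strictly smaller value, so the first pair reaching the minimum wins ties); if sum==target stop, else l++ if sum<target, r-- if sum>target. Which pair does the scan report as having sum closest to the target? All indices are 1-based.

pair (20, 24) with sum 44 (|Δ|=7)

l=1 r=6: -13+31=18 d=19 *, l++
l=2 r=6: -2+31=29 d=8 *, l++
l=3 r=6: 20+31=51 d=14, r--
l=3 r=5: 20+29=49 d=12, r--
l=3 r=4: 20+24=44 d=7 *, r--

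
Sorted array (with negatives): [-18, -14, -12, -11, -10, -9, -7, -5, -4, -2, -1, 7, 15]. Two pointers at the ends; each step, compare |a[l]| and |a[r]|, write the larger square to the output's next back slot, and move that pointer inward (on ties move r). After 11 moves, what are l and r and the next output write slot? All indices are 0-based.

[0,12] |-18|>|15| out[12]=324 → l++
[1,12] |-14|<=|15| out[11]=225 → r--
[1,11] |-14|>|7| out[10]=196 → l++
[2,11] |-12|>|7| out[9]=144 → l++
[3,11] |-11|>|7| out[8]=121 → l++
[4,11] |-10|>|7| out[7]=100 → l++
[5,11] |-9|>|7| out[6]=81 → l++
[6,11] |-7|<=|7| out[5]=49 → r--
[6,10] |-7|>|-1| out[4]=49 → l++
[7,10] |-5|>|-1| out[3]=25 → l++
[8,10] |-4|>|-1| out[2]=16 → l++

l=9, r=10, next write slot=1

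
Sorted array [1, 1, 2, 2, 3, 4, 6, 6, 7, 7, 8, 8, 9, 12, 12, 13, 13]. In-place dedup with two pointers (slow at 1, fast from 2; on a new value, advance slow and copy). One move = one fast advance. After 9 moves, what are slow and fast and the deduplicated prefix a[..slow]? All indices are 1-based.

slow=6, fast=11, prefix=[1, 2, 3, 4, 6, 7]

slow=1 fast=2: a[fast]=1=a[slow] dup, fast++
slow=1 fast=3: a[fast]=2≠a[slow]=1 write a[2]=2, slow++,fast++
slow=2 fast=4: a[fast]=2=a[slow] dup, fast++
slow=2 fast=5: a[fast]=3≠a[slow]=2 write a[3]=3, slow++,fast++
slow=3 fast=6: a[fast]=4≠a[slow]=3 write a[4]=4, slow++,fast++
slow=4 fast=7: a[fast]=6≠a[slow]=4 write a[5]=6, slow++,fast++
slow=5 fast=8: a[fast]=6=a[slow] dup, fast++
slow=5 fast=9: a[fast]=7≠a[slow]=6 write a[6]=7, slow++,fast++
slow=6 fast=10: a[fast]=7=a[slow] dup, fast++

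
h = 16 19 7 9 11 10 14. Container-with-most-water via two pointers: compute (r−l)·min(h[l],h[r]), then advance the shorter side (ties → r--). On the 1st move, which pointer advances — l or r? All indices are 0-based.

r

l=0 r=6: min(16,14)*6=84 best=84 *, r--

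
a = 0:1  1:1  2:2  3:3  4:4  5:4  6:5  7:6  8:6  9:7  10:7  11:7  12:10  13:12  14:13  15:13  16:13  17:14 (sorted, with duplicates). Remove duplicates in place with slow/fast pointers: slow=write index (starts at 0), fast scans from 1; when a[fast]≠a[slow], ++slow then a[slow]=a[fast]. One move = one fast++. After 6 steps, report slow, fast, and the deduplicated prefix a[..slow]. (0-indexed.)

slow=4, fast=7, prefix=[1, 2, 3, 4, 5]

slow=0 fast=1: a[fast]=1=a[slow] dup, fast++
slow=0 fast=2: a[fast]=2≠a[slow]=1 write a[1]=2, slow++,fast++
slow=1 fast=3: a[fast]=3≠a[slow]=2 write a[2]=3, slow++,fast++
slow=2 fast=4: a[fast]=4≠a[slow]=3 write a[3]=4, slow++,fast++
slow=3 fast=5: a[fast]=4=a[slow] dup, fast++
slow=3 fast=6: a[fast]=5≠a[slow]=4 write a[4]=5, slow++,fast++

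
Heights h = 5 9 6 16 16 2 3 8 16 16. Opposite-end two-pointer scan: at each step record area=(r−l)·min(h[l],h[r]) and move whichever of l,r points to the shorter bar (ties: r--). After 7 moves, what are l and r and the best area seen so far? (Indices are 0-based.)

l=3, r=5, best area=96

[0,9] min(5,16)*9=45 best=45 * → l++
[1,9] min(9,16)*8=72 best=72 * → l++
[2,9] min(6,16)*7=42 best=72 → l++
[3,9] min(16,16)*6=96 best=96 * → r--
[3,8] min(16,16)*5=80 best=96 → r--
[3,7] min(16,8)*4=32 best=96 → r--
[3,6] min(16,3)*3=9 best=96 → r--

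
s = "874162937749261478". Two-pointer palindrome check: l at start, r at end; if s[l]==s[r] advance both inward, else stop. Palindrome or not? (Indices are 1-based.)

[1,18] '8'=='8' → l++,r--
[2,17] '7'=='7' → l++,r--
[3,16] '4'=='4' → l++,r--
[4,15] '1'=='1' → l++,r--
[5,14] '6'=='6' → l++,r--
[6,13] '2'=='2' → l++,r--
[7,12] '9'=='9' → l++,r--
[8,11] '3'!='4' → stop

not a palindrome (mismatch at 8,11)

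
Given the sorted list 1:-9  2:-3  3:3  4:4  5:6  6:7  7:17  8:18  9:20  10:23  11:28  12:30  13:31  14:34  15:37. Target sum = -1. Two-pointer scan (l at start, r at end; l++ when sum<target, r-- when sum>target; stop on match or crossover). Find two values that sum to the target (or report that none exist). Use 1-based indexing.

no pair

l=1 r=15: -9+37=28 >-1, r--
l=1 r=14: -9+34=25 >-1, r--
l=1 r=13: -9+31=22 >-1, r--
l=1 r=12: -9+30=21 >-1, r--
l=1 r=11: -9+28=19 >-1, r--
l=1 r=10: -9+23=14 >-1, r--
l=1 r=9: -9+20=11 >-1, r--
l=1 r=8: -9+18=9 >-1, r--
l=1 r=7: -9+17=8 >-1, r--
l=1 r=6: -9+7=-2 <-1, l++
l=2 r=6: -3+7=4 >-1, r--
l=2 r=5: -3+6=3 >-1, r--
l=2 r=4: -3+4=1 >-1, r--
l=2 r=3: -3+3=0 >-1, r--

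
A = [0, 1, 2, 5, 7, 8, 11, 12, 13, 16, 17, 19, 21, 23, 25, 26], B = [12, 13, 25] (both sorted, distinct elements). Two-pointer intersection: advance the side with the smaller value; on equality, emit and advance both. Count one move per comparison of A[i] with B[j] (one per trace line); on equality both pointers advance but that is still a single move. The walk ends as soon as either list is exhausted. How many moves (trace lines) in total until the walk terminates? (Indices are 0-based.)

15 moves

i=0 j=0: 0<12, i++
i=1 j=0: 1<12, i++
i=2 j=0: 2<12, i++
i=3 j=0: 5<12, i++
i=4 j=0: 7<12, i++
i=5 j=0: 8<12, i++
i=6 j=0: 11<12, i++
i=7 j=0: 12==12 emit, i++,j++
i=8 j=1: 13==13 emit, i++,j++
i=9 j=2: 16<25, i++
i=10 j=2: 17<25, i++
i=11 j=2: 19<25, i++
i=12 j=2: 21<25, i++
i=13 j=2: 23<25, i++
i=14 j=2: 25==25 emit, i++,j++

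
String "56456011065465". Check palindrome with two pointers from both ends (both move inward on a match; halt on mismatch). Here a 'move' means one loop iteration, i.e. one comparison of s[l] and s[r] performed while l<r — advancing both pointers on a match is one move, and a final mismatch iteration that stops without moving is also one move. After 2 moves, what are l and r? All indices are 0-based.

l=2, r=11

[0,13] '5'=='5' → l++,r--
[1,12] '6'=='6' → l++,r--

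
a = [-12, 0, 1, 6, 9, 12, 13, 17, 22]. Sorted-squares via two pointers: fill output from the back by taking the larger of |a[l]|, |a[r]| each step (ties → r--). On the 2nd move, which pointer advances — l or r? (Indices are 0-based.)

l=0 r=8: |-12|<=|22| out[8]=484, r--
l=0 r=7: |-12|<=|17| out[7]=289, r--

r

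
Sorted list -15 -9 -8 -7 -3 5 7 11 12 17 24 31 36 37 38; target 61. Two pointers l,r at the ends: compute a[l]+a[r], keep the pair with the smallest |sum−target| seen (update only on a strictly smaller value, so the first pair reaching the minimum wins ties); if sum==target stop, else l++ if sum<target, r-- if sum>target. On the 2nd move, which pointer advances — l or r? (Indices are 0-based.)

l

[0,14] -15+38=23 d=38 * → l++
[1,14] -9+38=29 d=32 * → l++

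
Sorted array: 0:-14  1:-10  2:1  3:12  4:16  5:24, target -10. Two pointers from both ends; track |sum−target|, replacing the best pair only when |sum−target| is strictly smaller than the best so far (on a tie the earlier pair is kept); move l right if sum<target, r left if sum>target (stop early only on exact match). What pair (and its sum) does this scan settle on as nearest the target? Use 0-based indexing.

pair (-10, 1) with sum -9 (|Δ|=1)

l=0 r=5: -14+24=10 d=20 *, r--
l=0 r=4: -14+16=2 d=12 *, r--
l=0 r=3: -14+12=-2 d=8 *, r--
l=0 r=2: -14+1=-13 d=3 *, l++
l=1 r=2: -10+1=-9 d=1 *, r--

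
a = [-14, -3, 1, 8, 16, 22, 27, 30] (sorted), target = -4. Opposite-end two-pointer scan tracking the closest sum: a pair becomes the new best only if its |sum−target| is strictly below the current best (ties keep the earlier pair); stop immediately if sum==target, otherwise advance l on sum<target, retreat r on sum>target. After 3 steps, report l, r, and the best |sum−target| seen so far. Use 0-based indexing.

l=0, r=4, best |Δ|=12

l=0 r=7: -14+30=16 d=20 *, r--
l=0 r=6: -14+27=13 d=17 *, r--
l=0 r=5: -14+22=8 d=12 *, r--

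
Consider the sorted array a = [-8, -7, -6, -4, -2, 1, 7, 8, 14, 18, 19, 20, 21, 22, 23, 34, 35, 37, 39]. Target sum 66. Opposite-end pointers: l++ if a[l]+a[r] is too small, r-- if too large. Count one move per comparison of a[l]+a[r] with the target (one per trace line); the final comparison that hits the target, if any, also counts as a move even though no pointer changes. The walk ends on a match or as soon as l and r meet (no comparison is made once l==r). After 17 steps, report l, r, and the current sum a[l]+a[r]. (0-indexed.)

l=15, r=16, sum=69

l=0 r=18: -8+39=31 <66, l++
l=1 r=18: -7+39=32 <66, l++
l=2 r=18: -6+39=33 <66, l++
l=3 r=18: -4+39=35 <66, l++
l=4 r=18: -2+39=37 <66, l++
l=5 r=18: 1+39=40 <66, l++
l=6 r=18: 7+39=46 <66, l++
l=7 r=18: 8+39=47 <66, l++
l=8 r=18: 14+39=53 <66, l++
l=9 r=18: 18+39=57 <66, l++
l=10 r=18: 19+39=58 <66, l++
l=11 r=18: 20+39=59 <66, l++
l=12 r=18: 21+39=60 <66, l++
l=13 r=18: 22+39=61 <66, l++
l=14 r=18: 23+39=62 <66, l++
l=15 r=18: 34+39=73 >66, r--
l=15 r=17: 34+37=71 >66, r--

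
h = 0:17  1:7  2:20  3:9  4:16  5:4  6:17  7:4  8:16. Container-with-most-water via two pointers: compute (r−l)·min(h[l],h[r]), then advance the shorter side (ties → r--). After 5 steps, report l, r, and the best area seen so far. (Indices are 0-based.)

l=0, r=3, best area=128

l=0 r=8: min(17,16)*8=128 best=128 *, r--
l=0 r=7: min(17,4)*7=28 best=128, r--
l=0 r=6: min(17,17)*6=102 best=128, r--
l=0 r=5: min(17,4)*5=20 best=128, r--
l=0 r=4: min(17,16)*4=64 best=128, r--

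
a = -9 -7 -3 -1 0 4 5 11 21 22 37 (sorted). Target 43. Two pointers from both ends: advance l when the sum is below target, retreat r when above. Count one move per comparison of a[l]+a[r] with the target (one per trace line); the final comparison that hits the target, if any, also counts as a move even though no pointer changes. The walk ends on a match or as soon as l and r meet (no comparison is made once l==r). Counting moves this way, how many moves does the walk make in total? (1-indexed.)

10 moves

[1,11] -9+37=28 <43 → l++
[2,11] -7+37=30 <43 → l++
[3,11] -3+37=34 <43 → l++
[4,11] -1+37=36 <43 → l++
[5,11] 0+37=37 <43 → l++
[6,11] 4+37=41 <43 → l++
[7,11] 5+37=42 <43 → l++
[8,11] 11+37=48 >43 → r--
[8,10] 11+22=33 <43 → l++
[9,10] 21+22=43 → found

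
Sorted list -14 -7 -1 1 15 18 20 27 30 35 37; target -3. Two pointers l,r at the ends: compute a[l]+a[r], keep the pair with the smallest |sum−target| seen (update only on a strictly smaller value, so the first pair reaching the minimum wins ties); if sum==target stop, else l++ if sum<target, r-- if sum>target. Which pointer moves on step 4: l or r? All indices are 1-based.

l=1 r=11: -14+37=23 d=26 *, r--
l=1 r=10: -14+35=21 d=24 *, r--
l=1 r=9: -14+30=16 d=19 *, r--
l=1 r=8: -14+27=13 d=16 *, r--

r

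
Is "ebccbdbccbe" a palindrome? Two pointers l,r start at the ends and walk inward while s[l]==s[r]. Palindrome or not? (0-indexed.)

palindrome

l=0 r=10: 'e'=='e', l++,r--
l=1 r=9: 'b'=='b', l++,r--
l=2 r=8: 'c'=='c', l++,r--
l=3 r=7: 'c'=='c', l++,r--
l=4 r=6: 'b'=='b', l++,r--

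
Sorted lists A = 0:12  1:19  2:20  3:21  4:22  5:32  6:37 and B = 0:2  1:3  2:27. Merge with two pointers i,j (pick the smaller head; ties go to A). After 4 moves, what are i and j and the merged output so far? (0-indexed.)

i=0 j=0: A[i]=12>B[j]=2 take 2, j++
i=0 j=1: A[i]=12>B[j]=3 take 3, j++
i=0 j=2: A[i]=12<=B[j]=27 take 12, i++
i=1 j=2: A[i]=19<=B[j]=27 take 19, i++

i=2, j=2, merged so far=[2, 3, 12, 19]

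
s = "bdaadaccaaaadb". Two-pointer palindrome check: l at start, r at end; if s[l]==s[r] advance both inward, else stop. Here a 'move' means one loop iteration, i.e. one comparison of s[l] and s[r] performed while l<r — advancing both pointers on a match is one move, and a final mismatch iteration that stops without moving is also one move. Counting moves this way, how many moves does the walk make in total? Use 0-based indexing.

[0,13] 'b'=='b' → l++,r--
[1,12] 'd'=='d' → l++,r--
[2,11] 'a'=='a' → l++,r--
[3,10] 'a'=='a' → l++,r--
[4,9] 'd'!='a' → stop

5 moves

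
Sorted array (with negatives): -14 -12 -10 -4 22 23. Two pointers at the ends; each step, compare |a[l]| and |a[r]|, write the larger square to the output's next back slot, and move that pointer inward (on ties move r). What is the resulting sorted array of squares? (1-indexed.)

[16, 100, 144, 196, 484, 529]

[1,6] |-14|<=|23| out[6]=529 → r--
[1,5] |-14|<=|22| out[5]=484 → r--
[1,4] |-14|>|-4| out[4]=196 → l++
[2,4] |-12|>|-4| out[3]=144 → l++
[3,4] |-10|>|-4| out[2]=100 → l++
[4,4] |-4|<=|-4| out[1]=16 → r--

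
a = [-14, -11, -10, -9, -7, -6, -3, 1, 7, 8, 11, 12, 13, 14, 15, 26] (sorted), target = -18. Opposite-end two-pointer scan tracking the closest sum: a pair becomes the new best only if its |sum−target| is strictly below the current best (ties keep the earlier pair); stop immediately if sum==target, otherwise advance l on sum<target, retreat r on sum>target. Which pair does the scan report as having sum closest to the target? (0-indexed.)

[0,15] -14+26=12 d=30 * → r--
[0,14] -14+15=1 d=19 * → r--
[0,13] -14+14=0 d=18 * → r--
[0,12] -14+13=-1 d=17 * → r--
[0,11] -14+12=-2 d=16 * → r--
[0,10] -14+11=-3 d=15 * → r--
[0,9] -14+8=-6 d=12 * → r--
[0,8] -14+7=-7 d=11 * → r--
[0,7] -14+1=-13 d=5 * → r--
[0,6] -14+-3=-17 d=1 * → r--
[0,5] -14+-6=-20 d=2 → l++
[1,5] -11+-6=-17 d=1 → r--
[1,4] -11+-7=-18 d=0 * → stop

pair (-11, -7) with sum -18 (|Δ|=0)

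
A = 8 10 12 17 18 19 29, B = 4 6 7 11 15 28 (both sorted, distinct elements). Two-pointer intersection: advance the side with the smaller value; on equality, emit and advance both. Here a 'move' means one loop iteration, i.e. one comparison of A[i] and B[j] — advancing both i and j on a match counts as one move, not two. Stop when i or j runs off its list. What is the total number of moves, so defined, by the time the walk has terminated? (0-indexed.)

12 moves

[i=0,j=0] 8>4 → j++
[i=0,j=1] 8>6 → j++
[i=0,j=2] 8>7 → j++
[i=0,j=3] 8<11 → i++
[i=1,j=3] 10<11 → i++
[i=2,j=3] 12>11 → j++
[i=2,j=4] 12<15 → i++
[i=3,j=4] 17>15 → j++
[i=3,j=5] 17<28 → i++
[i=4,j=5] 18<28 → i++
[i=5,j=5] 19<28 → i++
[i=6,j=5] 29>28 → j++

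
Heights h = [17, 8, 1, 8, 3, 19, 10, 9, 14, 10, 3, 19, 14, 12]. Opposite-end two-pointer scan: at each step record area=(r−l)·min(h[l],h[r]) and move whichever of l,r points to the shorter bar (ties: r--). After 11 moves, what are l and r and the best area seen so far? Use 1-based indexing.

l=1 r=14: min(17,12)*13=156 best=156 *, r--
l=1 r=13: min(17,14)*12=168 best=168 *, r--
l=1 r=12: min(17,19)*11=187 best=187 *, l++
l=2 r=12: min(8,19)*10=80 best=187, l++
l=3 r=12: min(1,19)*9=9 best=187, l++
l=4 r=12: min(8,19)*8=64 best=187, l++
l=5 r=12: min(3,19)*7=21 best=187, l++
l=6 r=12: min(19,19)*6=114 best=187, r--
l=6 r=11: min(19,3)*5=15 best=187, r--
l=6 r=10: min(19,10)*4=40 best=187, r--
l=6 r=9: min(19,14)*3=42 best=187, r--

l=6, r=8, best area=187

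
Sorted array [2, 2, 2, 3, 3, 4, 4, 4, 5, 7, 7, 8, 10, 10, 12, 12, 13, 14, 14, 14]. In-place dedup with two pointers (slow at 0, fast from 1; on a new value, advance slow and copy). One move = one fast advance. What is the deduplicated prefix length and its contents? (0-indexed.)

length 10; prefix = [2, 3, 4, 5, 7, 8, 10, 12, 13, 14]

(s=0,f=1) a[fast]=2=a[slow] dup → fast++
(s=0,f=2) a[fast]=2=a[slow] dup → fast++
(s=0,f=3) a[fast]=3≠a[slow]=2 write a[1]=3 → slow++,fast++
(s=1,f=4) a[fast]=3=a[slow] dup → fast++
(s=1,f=5) a[fast]=4≠a[slow]=3 write a[2]=4 → slow++,fast++
(s=2,f=6) a[fast]=4=a[slow] dup → fast++
(s=2,f=7) a[fast]=4=a[slow] dup → fast++
(s=2,f=8) a[fast]=5≠a[slow]=4 write a[3]=5 → slow++,fast++
(s=3,f=9) a[fast]=7≠a[slow]=5 write a[4]=7 → slow++,fast++
(s=4,f=10) a[fast]=7=a[slow] dup → fast++
(s=4,f=11) a[fast]=8≠a[slow]=7 write a[5]=8 → slow++,fast++
(s=5,f=12) a[fast]=10≠a[slow]=8 write a[6]=10 → slow++,fast++
(s=6,f=13) a[fast]=10=a[slow] dup → fast++
(s=6,f=14) a[fast]=12≠a[slow]=10 write a[7]=12 → slow++,fast++
(s=7,f=15) a[fast]=12=a[slow] dup → fast++
(s=7,f=16) a[fast]=13≠a[slow]=12 write a[8]=13 → slow++,fast++
(s=8,f=17) a[fast]=14≠a[slow]=13 write a[9]=14 → slow++,fast++
(s=9,f=18) a[fast]=14=a[slow] dup → fast++
(s=9,f=19) a[fast]=14=a[slow] dup → fast++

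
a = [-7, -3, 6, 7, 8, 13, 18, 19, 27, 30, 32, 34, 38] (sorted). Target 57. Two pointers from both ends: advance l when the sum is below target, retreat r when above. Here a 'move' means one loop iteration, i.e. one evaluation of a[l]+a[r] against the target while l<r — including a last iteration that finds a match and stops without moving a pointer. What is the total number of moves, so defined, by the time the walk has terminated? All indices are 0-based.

8 moves

[0,12] -7+38=31 <57 → l++
[1,12] -3+38=35 <57 → l++
[2,12] 6+38=44 <57 → l++
[3,12] 7+38=45 <57 → l++
[4,12] 8+38=46 <57 → l++
[5,12] 13+38=51 <57 → l++
[6,12] 18+38=56 <57 → l++
[7,12] 19+38=57 → found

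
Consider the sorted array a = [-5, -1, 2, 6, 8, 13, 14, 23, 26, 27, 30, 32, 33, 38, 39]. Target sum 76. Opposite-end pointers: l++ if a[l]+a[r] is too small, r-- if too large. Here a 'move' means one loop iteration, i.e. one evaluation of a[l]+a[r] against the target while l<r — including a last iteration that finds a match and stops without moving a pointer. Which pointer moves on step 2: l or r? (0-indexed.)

l

[0,14] -5+39=34 <76 → l++
[1,14] -1+39=38 <76 → l++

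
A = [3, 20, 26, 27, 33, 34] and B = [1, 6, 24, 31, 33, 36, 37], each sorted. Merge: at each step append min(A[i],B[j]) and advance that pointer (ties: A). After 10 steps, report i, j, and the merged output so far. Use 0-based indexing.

i=0 j=0: A[i]=3>B[j]=1 take 1, j++
i=0 j=1: A[i]=3<=B[j]=6 take 3, i++
i=1 j=1: A[i]=20>B[j]=6 take 6, j++
i=1 j=2: A[i]=20<=B[j]=24 take 20, i++
i=2 j=2: A[i]=26>B[j]=24 take 24, j++
i=2 j=3: A[i]=26<=B[j]=31 take 26, i++
i=3 j=3: A[i]=27<=B[j]=31 take 27, i++
i=4 j=3: A[i]=33>B[j]=31 take 31, j++
i=4 j=4: A[i]=33<=B[j]=33 take 33, i++
i=5 j=4: A[i]=34>B[j]=33 take 33, j++

i=5, j=5, merged so far=[1, 3, 6, 20, 24, 26, 27, 31, 33, 33]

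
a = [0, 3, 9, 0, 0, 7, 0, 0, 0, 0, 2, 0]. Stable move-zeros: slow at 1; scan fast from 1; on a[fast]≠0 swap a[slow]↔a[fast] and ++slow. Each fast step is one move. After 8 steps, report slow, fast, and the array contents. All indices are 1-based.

(s=1,f=1) a[fast]=0 → fast++
(s=1,f=2) a[fast]=3≠0 swap→a[1]=3 → slow++,fast++
(s=2,f=3) a[fast]=9≠0 swap→a[2]=9 → slow++,fast++
(s=3,f=4) a[fast]=0 → fast++
(s=3,f=5) a[fast]=0 → fast++
(s=3,f=6) a[fast]=7≠0 swap→a[3]=7 → slow++,fast++
(s=4,f=7) a[fast]=0 → fast++
(s=4,f=8) a[fast]=0 → fast++

slow=4, fast=9, a=[3, 9, 7, 0, 0, 0, 0, 0, 0, 0, 2, 0]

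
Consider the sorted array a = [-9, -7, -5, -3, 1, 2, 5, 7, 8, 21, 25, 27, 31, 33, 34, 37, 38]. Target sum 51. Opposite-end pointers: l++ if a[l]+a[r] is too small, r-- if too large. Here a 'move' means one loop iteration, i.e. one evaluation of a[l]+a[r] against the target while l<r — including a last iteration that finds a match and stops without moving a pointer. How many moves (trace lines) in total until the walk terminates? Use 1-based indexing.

16 moves

l=1 r=17: -9+38=29 <51, l++
l=2 r=17: -7+38=31 <51, l++
l=3 r=17: -5+38=33 <51, l++
l=4 r=17: -3+38=35 <51, l++
l=5 r=17: 1+38=39 <51, l++
l=6 r=17: 2+38=40 <51, l++
l=7 r=17: 5+38=43 <51, l++
l=8 r=17: 7+38=45 <51, l++
l=9 r=17: 8+38=46 <51, l++
l=10 r=17: 21+38=59 >51, r--
l=10 r=16: 21+37=58 >51, r--
l=10 r=15: 21+34=55 >51, r--
l=10 r=14: 21+33=54 >51, r--
l=10 r=13: 21+31=52 >51, r--
l=10 r=12: 21+27=48 <51, l++
l=11 r=12: 25+27=52 >51, r--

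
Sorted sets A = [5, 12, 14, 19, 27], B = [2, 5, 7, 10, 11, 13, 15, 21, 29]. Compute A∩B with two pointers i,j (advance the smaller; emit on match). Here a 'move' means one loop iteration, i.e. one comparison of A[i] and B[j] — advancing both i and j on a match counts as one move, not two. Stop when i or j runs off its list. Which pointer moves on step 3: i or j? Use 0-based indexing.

[i=0,j=0] 5>2 → j++
[i=0,j=1] 5==5 emit → i++,j++
[i=1,j=2] 12>7 → j++

j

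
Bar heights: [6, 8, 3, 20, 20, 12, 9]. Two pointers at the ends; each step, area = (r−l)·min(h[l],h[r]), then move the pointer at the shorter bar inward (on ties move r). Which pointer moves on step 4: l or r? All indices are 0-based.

[0,6] min(6,9)*6=36 best=36 * → l++
[1,6] min(8,9)*5=40 best=40 * → l++
[2,6] min(3,9)*4=12 best=40 → l++
[3,6] min(20,9)*3=27 best=40 → r--

r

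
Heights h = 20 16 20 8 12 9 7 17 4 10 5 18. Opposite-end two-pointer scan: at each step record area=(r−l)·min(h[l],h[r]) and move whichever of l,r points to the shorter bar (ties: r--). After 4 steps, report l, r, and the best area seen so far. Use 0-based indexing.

[0,11] min(20,18)*11=198 best=198 * → r--
[0,10] min(20,5)*10=50 best=198 → r--
[0,9] min(20,10)*9=90 best=198 → r--
[0,8] min(20,4)*8=32 best=198 → r--

l=0, r=7, best area=198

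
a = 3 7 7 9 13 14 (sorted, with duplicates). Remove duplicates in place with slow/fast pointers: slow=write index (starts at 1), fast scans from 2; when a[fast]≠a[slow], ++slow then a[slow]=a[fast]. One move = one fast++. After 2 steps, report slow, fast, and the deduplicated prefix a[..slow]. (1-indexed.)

(s=1,f=2) a[fast]=7≠a[slow]=3 write a[2]=7 → slow++,fast++
(s=2,f=3) a[fast]=7=a[slow] dup → fast++

slow=2, fast=4, prefix=[3, 7]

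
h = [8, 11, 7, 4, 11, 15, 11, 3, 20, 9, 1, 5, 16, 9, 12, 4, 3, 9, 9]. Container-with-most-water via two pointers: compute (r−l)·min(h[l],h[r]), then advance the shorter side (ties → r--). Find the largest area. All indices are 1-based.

[1,19] min(8,9)*18=144 best=144 * → l++
[2,19] min(11,9)*17=153 best=153 * → r--
[2,18] min(11,9)*16=144 best=153 → r--
[2,17] min(11,3)*15=45 best=153 → r--
[2,16] min(11,4)*14=56 best=153 → r--
[2,15] min(11,12)*13=143 best=153 → l++
[3,15] min(7,12)*12=84 best=153 → l++
[4,15] min(4,12)*11=44 best=153 → l++
[5,15] min(11,12)*10=110 best=153 → l++
[6,15] min(15,12)*9=108 best=153 → r--
[6,14] min(15,9)*8=72 best=153 → r--
[6,13] min(15,16)*7=105 best=153 → l++
[7,13] min(11,16)*6=66 best=153 → l++
[8,13] min(3,16)*5=15 best=153 → l++
[9,13] min(20,16)*4=64 best=153 → r--
[9,12] min(20,5)*3=15 best=153 → r--
[9,11] min(20,1)*2=2 best=153 → r--
[9,10] min(20,9)*1=9 best=153 → r--

max area = 153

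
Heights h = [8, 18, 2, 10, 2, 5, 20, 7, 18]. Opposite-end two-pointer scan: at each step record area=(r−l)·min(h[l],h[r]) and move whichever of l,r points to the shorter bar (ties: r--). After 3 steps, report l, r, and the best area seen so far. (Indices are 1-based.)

[1,9] min(8,18)*8=64 best=64 * → l++
[2,9] min(18,18)*7=126 best=126 * → r--
[2,8] min(18,7)*6=42 best=126 → r--

l=2, r=7, best area=126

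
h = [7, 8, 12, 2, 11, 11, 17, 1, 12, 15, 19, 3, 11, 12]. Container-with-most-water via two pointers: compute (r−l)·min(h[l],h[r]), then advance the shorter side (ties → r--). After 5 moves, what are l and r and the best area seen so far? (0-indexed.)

l=0 r=13: min(7,12)*13=91 best=91 *, l++
l=1 r=13: min(8,12)*12=96 best=96 *, l++
l=2 r=13: min(12,12)*11=132 best=132 *, r--
l=2 r=12: min(12,11)*10=110 best=132, r--
l=2 r=11: min(12,3)*9=27 best=132, r--

l=2, r=10, best area=132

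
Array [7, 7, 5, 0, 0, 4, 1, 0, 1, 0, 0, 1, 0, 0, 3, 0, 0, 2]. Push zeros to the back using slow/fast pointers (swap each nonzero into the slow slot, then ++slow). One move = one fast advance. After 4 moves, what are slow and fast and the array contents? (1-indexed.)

(s=1,f=1) a[fast]=7≠0 swap→a[1]=7 → slow++,fast++
(s=2,f=2) a[fast]=7≠0 swap→a[2]=7 → slow++,fast++
(s=3,f=3) a[fast]=5≠0 swap→a[3]=5 → slow++,fast++
(s=4,f=4) a[fast]=0 → fast++

slow=4, fast=5, a=[7, 7, 5, 0, 0, 4, 1, 0, 1, 0, 0, 1, 0, 0, 3, 0, 0, 2]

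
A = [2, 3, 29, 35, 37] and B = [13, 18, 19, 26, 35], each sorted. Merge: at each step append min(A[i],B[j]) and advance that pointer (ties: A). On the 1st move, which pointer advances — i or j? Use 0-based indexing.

i

[i=0,j=0] A[i]=2<=B[j]=13 take 2 → i++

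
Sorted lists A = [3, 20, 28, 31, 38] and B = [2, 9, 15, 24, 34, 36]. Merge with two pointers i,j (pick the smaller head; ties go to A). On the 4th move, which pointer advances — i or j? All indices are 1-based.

j

i=1 j=1: A[i]=3>B[j]=2 take 2, j++
i=1 j=2: A[i]=3<=B[j]=9 take 3, i++
i=2 j=2: A[i]=20>B[j]=9 take 9, j++
i=2 j=3: A[i]=20>B[j]=15 take 15, j++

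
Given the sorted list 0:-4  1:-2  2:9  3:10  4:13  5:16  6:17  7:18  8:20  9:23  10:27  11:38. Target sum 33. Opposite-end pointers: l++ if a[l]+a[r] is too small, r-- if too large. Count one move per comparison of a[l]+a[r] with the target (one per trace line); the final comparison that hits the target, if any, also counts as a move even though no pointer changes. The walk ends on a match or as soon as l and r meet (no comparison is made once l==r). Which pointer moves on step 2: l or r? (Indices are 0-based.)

l=0 r=11: -4+38=34 >33, r--
l=0 r=10: -4+27=23 <33, l++

l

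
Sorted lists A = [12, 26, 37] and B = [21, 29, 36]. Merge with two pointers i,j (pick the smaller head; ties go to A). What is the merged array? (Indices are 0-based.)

[12, 21, 26, 29, 36, 37]

[i=0,j=0] A[i]=12<=B[j]=21 take 12 → i++
[i=1,j=0] A[i]=26>B[j]=21 take 21 → j++
[i=1,j=1] A[i]=26<=B[j]=29 take 26 → i++
[i=2,j=1] A[i]=37>B[j]=29 take 29 → j++
[i=2,j=2] A[i]=37>B[j]=36 take 36 → j++
[i=2,j=3] B done, take A[i]=37 → i++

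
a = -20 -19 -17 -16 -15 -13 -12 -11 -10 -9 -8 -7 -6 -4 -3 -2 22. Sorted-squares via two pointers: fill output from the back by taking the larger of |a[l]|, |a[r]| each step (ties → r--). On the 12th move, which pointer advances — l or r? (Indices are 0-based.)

l

l=0 r=16: |-20|<=|22| out[16]=484, r--
l=0 r=15: |-20|>|-2| out[15]=400, l++
l=1 r=15: |-19|>|-2| out[14]=361, l++
l=2 r=15: |-17|>|-2| out[13]=289, l++
l=3 r=15: |-16|>|-2| out[12]=256, l++
l=4 r=15: |-15|>|-2| out[11]=225, l++
l=5 r=15: |-13|>|-2| out[10]=169, l++
l=6 r=15: |-12|>|-2| out[9]=144, l++
l=7 r=15: |-11|>|-2| out[8]=121, l++
l=8 r=15: |-10|>|-2| out[7]=100, l++
l=9 r=15: |-9|>|-2| out[6]=81, l++
l=10 r=15: |-8|>|-2| out[5]=64, l++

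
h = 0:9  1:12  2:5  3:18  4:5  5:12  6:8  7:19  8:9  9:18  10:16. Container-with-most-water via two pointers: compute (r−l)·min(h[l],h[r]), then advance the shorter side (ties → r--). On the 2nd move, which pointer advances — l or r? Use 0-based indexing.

[0,10] min(9,16)*10=90 best=90 * → l++
[1,10] min(12,16)*9=108 best=108 * → l++

l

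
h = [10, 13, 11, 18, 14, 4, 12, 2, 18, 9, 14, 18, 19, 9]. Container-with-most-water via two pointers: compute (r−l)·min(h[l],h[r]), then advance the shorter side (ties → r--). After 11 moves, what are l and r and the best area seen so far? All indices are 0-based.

l=10, r=12, best area=162

l=0 r=13: min(10,9)*13=117 best=117 *, r--
l=0 r=12: min(10,19)*12=120 best=120 *, l++
l=1 r=12: min(13,19)*11=143 best=143 *, l++
l=2 r=12: min(11,19)*10=110 best=143, l++
l=3 r=12: min(18,19)*9=162 best=162 *, l++
l=4 r=12: min(14,19)*8=112 best=162, l++
l=5 r=12: min(4,19)*7=28 best=162, l++
l=6 r=12: min(12,19)*6=72 best=162, l++
l=7 r=12: min(2,19)*5=10 best=162, l++
l=8 r=12: min(18,19)*4=72 best=162, l++
l=9 r=12: min(9,19)*3=27 best=162, l++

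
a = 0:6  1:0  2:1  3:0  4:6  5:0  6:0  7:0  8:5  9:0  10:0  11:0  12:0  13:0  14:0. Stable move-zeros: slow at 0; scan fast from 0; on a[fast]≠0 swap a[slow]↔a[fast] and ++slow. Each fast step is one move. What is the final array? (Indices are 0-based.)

slow=0 fast=0: a[fast]=6≠0 swap→a[0]=6, slow++,fast++
slow=1 fast=1: a[fast]=0, fast++
slow=1 fast=2: a[fast]=1≠0 swap→a[1]=1, slow++,fast++
slow=2 fast=3: a[fast]=0, fast++
slow=2 fast=4: a[fast]=6≠0 swap→a[2]=6, slow++,fast++
slow=3 fast=5: a[fast]=0, fast++
slow=3 fast=6: a[fast]=0, fast++
slow=3 fast=7: a[fast]=0, fast++
slow=3 fast=8: a[fast]=5≠0 swap→a[3]=5, slow++,fast++
slow=4 fast=9: a[fast]=0, fast++
slow=4 fast=10: a[fast]=0, fast++
slow=4 fast=11: a[fast]=0, fast++
slow=4 fast=12: a[fast]=0, fast++
slow=4 fast=13: a[fast]=0, fast++
slow=4 fast=14: a[fast]=0, fast++

[6, 1, 6, 5, 0, 0, 0, 0, 0, 0, 0, 0, 0, 0, 0]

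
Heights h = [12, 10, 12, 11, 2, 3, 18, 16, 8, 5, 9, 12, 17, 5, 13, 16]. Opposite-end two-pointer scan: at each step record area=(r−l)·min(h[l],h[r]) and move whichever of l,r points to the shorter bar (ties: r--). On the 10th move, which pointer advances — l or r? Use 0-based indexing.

r

[0,15] min(12,16)*15=180 best=180 * → l++
[1,15] min(10,16)*14=140 best=180 → l++
[2,15] min(12,16)*13=156 best=180 → l++
[3,15] min(11,16)*12=132 best=180 → l++
[4,15] min(2,16)*11=22 best=180 → l++
[5,15] min(3,16)*10=30 best=180 → l++
[6,15] min(18,16)*9=144 best=180 → r--
[6,14] min(18,13)*8=104 best=180 → r--
[6,13] min(18,5)*7=35 best=180 → r--
[6,12] min(18,17)*6=102 best=180 → r--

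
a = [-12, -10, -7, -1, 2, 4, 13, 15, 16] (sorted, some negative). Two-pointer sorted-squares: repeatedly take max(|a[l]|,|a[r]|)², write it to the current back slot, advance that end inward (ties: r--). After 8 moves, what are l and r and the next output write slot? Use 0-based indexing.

l=3, r=3, next write slot=0

[0,8] |-12|<=|16| out[8]=256 → r--
[0,7] |-12|<=|15| out[7]=225 → r--
[0,6] |-12|<=|13| out[6]=169 → r--
[0,5] |-12|>|4| out[5]=144 → l++
[1,5] |-10|>|4| out[4]=100 → l++
[2,5] |-7|>|4| out[3]=49 → l++
[3,5] |-1|<=|4| out[2]=16 → r--
[3,4] |-1|<=|2| out[1]=4 → r--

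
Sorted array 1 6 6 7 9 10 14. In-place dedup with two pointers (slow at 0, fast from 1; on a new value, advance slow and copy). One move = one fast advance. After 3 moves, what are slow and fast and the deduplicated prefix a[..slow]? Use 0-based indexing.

(s=0,f=1) a[fast]=6≠a[slow]=1 write a[1]=6 → slow++,fast++
(s=1,f=2) a[fast]=6=a[slow] dup → fast++
(s=1,f=3) a[fast]=7≠a[slow]=6 write a[2]=7 → slow++,fast++

slow=2, fast=4, prefix=[1, 6, 7]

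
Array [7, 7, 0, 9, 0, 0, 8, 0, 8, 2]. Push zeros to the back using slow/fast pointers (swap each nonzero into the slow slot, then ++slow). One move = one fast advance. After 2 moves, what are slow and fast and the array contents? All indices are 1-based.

(s=1,f=1) a[fast]=7≠0 swap→a[1]=7 → slow++,fast++
(s=2,f=2) a[fast]=7≠0 swap→a[2]=7 → slow++,fast++

slow=3, fast=3, a=[7, 7, 0, 9, 0, 0, 8, 0, 8, 2]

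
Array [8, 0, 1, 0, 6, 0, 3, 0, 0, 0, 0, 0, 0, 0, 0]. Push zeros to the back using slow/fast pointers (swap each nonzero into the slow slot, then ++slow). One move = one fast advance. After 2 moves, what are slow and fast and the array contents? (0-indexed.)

slow=1, fast=2, a=[8, 0, 1, 0, 6, 0, 3, 0, 0, 0, 0, 0, 0, 0, 0]

(s=0,f=0) a[fast]=8≠0 swap→a[0]=8 → slow++,fast++
(s=1,f=1) a[fast]=0 → fast++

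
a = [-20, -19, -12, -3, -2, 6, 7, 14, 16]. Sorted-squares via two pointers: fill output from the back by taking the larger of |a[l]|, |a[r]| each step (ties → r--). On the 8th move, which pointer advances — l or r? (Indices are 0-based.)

l

[0,8] |-20|>|16| out[8]=400 → l++
[1,8] |-19|>|16| out[7]=361 → l++
[2,8] |-12|<=|16| out[6]=256 → r--
[2,7] |-12|<=|14| out[5]=196 → r--
[2,6] |-12|>|7| out[4]=144 → l++
[3,6] |-3|<=|7| out[3]=49 → r--
[3,5] |-3|<=|6| out[2]=36 → r--
[3,4] |-3|>|-2| out[1]=9 → l++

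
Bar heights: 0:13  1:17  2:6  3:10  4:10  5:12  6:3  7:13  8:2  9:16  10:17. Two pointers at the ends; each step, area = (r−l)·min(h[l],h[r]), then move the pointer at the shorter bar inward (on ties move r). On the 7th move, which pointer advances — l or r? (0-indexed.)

l=0 r=10: min(13,17)*10=130 best=130 *, l++
l=1 r=10: min(17,17)*9=153 best=153 *, r--
l=1 r=9: min(17,16)*8=128 best=153, r--
l=1 r=8: min(17,2)*7=14 best=153, r--
l=1 r=7: min(17,13)*6=78 best=153, r--
l=1 r=6: min(17,3)*5=15 best=153, r--
l=1 r=5: min(17,12)*4=48 best=153, r--

r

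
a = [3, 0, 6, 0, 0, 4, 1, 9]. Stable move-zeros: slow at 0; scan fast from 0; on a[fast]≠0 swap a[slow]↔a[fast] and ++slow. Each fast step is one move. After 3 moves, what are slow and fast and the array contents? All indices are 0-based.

slow=0 fast=0: a[fast]=3≠0 swap→a[0]=3, slow++,fast++
slow=1 fast=1: a[fast]=0, fast++
slow=1 fast=2: a[fast]=6≠0 swap→a[1]=6, slow++,fast++

slow=2, fast=3, a=[3, 6, 0, 0, 0, 4, 1, 9]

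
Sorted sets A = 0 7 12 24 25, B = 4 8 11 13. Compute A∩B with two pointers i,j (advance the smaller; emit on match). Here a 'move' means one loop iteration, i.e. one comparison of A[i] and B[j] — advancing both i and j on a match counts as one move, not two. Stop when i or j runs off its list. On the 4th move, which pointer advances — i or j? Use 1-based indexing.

i=1 j=1: 0<4, i++
i=2 j=1: 7>4, j++
i=2 j=2: 7<8, i++
i=3 j=2: 12>8, j++

j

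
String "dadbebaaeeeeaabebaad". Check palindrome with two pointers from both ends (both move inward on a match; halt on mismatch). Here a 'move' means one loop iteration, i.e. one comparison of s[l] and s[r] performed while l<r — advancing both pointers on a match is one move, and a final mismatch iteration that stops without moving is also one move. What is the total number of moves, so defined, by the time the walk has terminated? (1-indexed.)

[1,20] 'd'=='d' → l++,r--
[2,19] 'a'=='a' → l++,r--
[3,18] 'd'!='a' → stop

3 moves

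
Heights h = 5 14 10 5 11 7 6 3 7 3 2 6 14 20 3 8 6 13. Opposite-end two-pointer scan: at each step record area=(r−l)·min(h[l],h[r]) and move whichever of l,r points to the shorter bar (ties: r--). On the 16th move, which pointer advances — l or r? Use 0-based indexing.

l

[0,17] min(5,13)*17=85 best=85 * → l++
[1,17] min(14,13)*16=208 best=208 * → r--
[1,16] min(14,6)*15=90 best=208 → r--
[1,15] min(14,8)*14=112 best=208 → r--
[1,14] min(14,3)*13=39 best=208 → r--
[1,13] min(14,20)*12=168 best=208 → l++
[2,13] min(10,20)*11=110 best=208 → l++
[3,13] min(5,20)*10=50 best=208 → l++
[4,13] min(11,20)*9=99 best=208 → l++
[5,13] min(7,20)*8=56 best=208 → l++
[6,13] min(6,20)*7=42 best=208 → l++
[7,13] min(3,20)*6=18 best=208 → l++
[8,13] min(7,20)*5=35 best=208 → l++
[9,13] min(3,20)*4=12 best=208 → l++
[10,13] min(2,20)*3=6 best=208 → l++
[11,13] min(6,20)*2=12 best=208 → l++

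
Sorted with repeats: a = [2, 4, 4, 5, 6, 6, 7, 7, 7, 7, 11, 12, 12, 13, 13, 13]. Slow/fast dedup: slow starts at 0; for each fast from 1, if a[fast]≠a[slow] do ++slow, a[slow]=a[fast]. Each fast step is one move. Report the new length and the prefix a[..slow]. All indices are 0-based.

(s=0,f=1) a[fast]=4≠a[slow]=2 write a[1]=4 → slow++,fast++
(s=1,f=2) a[fast]=4=a[slow] dup → fast++
(s=1,f=3) a[fast]=5≠a[slow]=4 write a[2]=5 → slow++,fast++
(s=2,f=4) a[fast]=6≠a[slow]=5 write a[3]=6 → slow++,fast++
(s=3,f=5) a[fast]=6=a[slow] dup → fast++
(s=3,f=6) a[fast]=7≠a[slow]=6 write a[4]=7 → slow++,fast++
(s=4,f=7) a[fast]=7=a[slow] dup → fast++
(s=4,f=8) a[fast]=7=a[slow] dup → fast++
(s=4,f=9) a[fast]=7=a[slow] dup → fast++
(s=4,f=10) a[fast]=11≠a[slow]=7 write a[5]=11 → slow++,fast++
(s=5,f=11) a[fast]=12≠a[slow]=11 write a[6]=12 → slow++,fast++
(s=6,f=12) a[fast]=12=a[slow] dup → fast++
(s=6,f=13) a[fast]=13≠a[slow]=12 write a[7]=13 → slow++,fast++
(s=7,f=14) a[fast]=13=a[slow] dup → fast++
(s=7,f=15) a[fast]=13=a[slow] dup → fast++

length 8; prefix = [2, 4, 5, 6, 7, 11, 12, 13]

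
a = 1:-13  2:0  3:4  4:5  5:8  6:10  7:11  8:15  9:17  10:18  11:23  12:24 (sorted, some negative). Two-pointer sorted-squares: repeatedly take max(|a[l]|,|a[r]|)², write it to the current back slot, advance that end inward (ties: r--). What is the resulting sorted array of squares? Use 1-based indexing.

[1,12] |-13|<=|24| out[12]=576 → r--
[1,11] |-13|<=|23| out[11]=529 → r--
[1,10] |-13|<=|18| out[10]=324 → r--
[1,9] |-13|<=|17| out[9]=289 → r--
[1,8] |-13|<=|15| out[8]=225 → r--
[1,7] |-13|>|11| out[7]=169 → l++
[2,7] |0|<=|11| out[6]=121 → r--
[2,6] |0|<=|10| out[5]=100 → r--
[2,5] |0|<=|8| out[4]=64 → r--
[2,4] |0|<=|5| out[3]=25 → r--
[2,3] |0|<=|4| out[2]=16 → r--
[2,2] |0|<=|0| out[1]=0 → r--

[0, 16, 25, 64, 100, 121, 169, 225, 289, 324, 529, 576]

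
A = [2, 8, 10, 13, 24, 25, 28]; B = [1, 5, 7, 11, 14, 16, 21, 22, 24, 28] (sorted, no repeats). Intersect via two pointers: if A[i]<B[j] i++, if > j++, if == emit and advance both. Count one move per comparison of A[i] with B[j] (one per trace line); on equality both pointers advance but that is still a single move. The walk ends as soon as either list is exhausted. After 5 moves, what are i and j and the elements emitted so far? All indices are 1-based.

i=1 j=1: 2>1, j++
i=1 j=2: 2<5, i++
i=2 j=2: 8>5, j++
i=2 j=3: 8>7, j++
i=2 j=4: 8<11, i++

i=3, j=4, emitted=[]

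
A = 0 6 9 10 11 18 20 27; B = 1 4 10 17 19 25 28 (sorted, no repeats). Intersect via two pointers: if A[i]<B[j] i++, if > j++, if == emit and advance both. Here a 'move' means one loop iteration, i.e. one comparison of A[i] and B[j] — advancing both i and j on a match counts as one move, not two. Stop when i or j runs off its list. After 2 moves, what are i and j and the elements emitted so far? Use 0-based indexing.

i=1, j=1, emitted=[]

[i=0,j=0] 0<1 → i++
[i=1,j=0] 6>1 → j++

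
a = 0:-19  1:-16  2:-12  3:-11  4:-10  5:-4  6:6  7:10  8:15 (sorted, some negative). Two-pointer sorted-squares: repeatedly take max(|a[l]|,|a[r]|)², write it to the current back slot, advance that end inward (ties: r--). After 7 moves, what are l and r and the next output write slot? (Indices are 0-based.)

l=5, r=6, next write slot=1

l=0 r=8: |-19|>|15| out[8]=361, l++
l=1 r=8: |-16|>|15| out[7]=256, l++
l=2 r=8: |-12|<=|15| out[6]=225, r--
l=2 r=7: |-12|>|10| out[5]=144, l++
l=3 r=7: |-11|>|10| out[4]=121, l++
l=4 r=7: |-10|<=|10| out[3]=100, r--
l=4 r=6: |-10|>|6| out[2]=100, l++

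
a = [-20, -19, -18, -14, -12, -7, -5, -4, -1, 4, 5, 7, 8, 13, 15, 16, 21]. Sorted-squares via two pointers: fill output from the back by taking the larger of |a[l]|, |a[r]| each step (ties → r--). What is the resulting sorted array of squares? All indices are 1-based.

[1,17] |-20|<=|21| out[17]=441 → r--
[1,16] |-20|>|16| out[16]=400 → l++
[2,16] |-19|>|16| out[15]=361 → l++
[3,16] |-18|>|16| out[14]=324 → l++
[4,16] |-14|<=|16| out[13]=256 → r--
[4,15] |-14|<=|15| out[12]=225 → r--
[4,14] |-14|>|13| out[11]=196 → l++
[5,14] |-12|<=|13| out[10]=169 → r--
[5,13] |-12|>|8| out[9]=144 → l++
[6,13] |-7|<=|8| out[8]=64 → r--
[6,12] |-7|<=|7| out[7]=49 → r--
[6,11] |-7|>|5| out[6]=49 → l++
[7,11] |-5|<=|5| out[5]=25 → r--
[7,10] |-5|>|4| out[4]=25 → l++
[8,10] |-4|<=|4| out[3]=16 → r--
[8,9] |-4|>|-1| out[2]=16 → l++
[9,9] |-1|<=|-1| out[1]=1 → r--

[1, 16, 16, 25, 25, 49, 49, 64, 144, 169, 196, 225, 256, 324, 361, 400, 441]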